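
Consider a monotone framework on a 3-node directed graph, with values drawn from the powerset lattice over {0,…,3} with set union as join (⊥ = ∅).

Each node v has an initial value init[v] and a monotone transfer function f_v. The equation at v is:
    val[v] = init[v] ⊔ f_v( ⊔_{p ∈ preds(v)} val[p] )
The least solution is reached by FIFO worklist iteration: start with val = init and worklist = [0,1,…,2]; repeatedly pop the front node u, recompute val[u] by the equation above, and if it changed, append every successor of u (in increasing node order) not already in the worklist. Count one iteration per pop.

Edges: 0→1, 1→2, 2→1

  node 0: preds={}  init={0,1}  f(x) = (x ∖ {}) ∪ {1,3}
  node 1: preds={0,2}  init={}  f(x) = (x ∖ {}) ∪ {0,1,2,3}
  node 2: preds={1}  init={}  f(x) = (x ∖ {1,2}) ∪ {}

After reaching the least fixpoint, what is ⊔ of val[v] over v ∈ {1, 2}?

{0,1,2,3}

Trace (4 dequeues):
  [1] u=0 | in {} | out {0,1,3} | prev {0,1} | push {}
  [2] u=1 | in {0,1,3} | out {0,1,2,3} | prev {} | push {}
  [3] u=2 | in {0,1,2,3} | out {0,3} | prev {} | push {1}
  [4] u=1 | in {0,1,3} | out {0,1,2,3} | ==

Converged values:
  [0] {0,1,3}
  [1] {0,1,2,3}
  [2] {0,3}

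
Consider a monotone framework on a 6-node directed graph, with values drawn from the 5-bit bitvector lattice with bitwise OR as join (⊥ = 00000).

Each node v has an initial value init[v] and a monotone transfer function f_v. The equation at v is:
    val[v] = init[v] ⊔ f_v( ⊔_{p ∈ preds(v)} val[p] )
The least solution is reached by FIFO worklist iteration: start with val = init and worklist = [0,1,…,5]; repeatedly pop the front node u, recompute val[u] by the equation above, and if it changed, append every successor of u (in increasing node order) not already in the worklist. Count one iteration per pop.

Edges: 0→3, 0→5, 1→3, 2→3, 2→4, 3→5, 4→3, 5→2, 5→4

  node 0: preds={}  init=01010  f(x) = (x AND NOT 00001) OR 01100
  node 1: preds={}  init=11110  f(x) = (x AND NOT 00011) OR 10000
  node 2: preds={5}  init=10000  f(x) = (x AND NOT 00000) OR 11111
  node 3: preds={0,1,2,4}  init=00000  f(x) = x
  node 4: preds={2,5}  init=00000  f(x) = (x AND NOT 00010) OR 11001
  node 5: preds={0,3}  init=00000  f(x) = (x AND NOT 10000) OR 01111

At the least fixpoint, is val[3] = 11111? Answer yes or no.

yes

Worklist (9 pops):
  #1 pop 0: in=00000 → 01110 (was 01010); enqueue []
  #2 pop 1: in=00000 → 11110 (no change)
  #3 pop 2: in=00000 → 11111 (was 10000); enqueue []
  #4 pop 3: in=11111 → 11111 (was 00000); enqueue []
  #5 pop 4: in=11111 → 11101 (was 00000); enqueue [3]
  #6 pop 5: in=11111 → 01111 (was 00000); enqueue [2,4]
  #7 pop 3: in=11111 → 11111 (no change)
  #8 pop 2: in=01111 → 11111 (no change)
  #9 pop 4: in=11111 → 11101 (no change)

Fixpoint:
  val[0] = 01110
  val[1] = 11110
  val[2] = 11111
  val[3] = 11111
  val[4] = 11101
  val[5] = 01111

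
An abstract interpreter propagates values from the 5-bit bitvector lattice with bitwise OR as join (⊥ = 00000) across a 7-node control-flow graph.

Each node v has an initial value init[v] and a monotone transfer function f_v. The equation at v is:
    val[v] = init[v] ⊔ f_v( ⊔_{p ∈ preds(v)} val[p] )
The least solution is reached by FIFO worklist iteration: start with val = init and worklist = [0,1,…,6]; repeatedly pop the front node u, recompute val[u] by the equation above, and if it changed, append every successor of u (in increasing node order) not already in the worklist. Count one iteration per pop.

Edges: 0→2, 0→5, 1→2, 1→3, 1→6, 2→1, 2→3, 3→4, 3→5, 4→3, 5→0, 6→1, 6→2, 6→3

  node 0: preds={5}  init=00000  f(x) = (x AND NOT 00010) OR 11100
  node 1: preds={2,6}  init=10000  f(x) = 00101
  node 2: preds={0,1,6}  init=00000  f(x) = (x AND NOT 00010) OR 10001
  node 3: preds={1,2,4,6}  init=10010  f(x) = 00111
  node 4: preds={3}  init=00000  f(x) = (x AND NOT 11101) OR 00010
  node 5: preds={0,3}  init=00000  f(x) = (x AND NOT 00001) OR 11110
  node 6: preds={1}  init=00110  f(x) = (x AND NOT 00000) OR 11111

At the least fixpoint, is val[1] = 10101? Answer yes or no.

Trace (11 dequeues):
  [1] u=0 | in 00000 | out 11100 | prev 00000 | push {}
  [2] u=1 | in 00110 | out 10101 | prev 10000 | push {}
  [3] u=2 | in 11111 | out 11101 | prev 00000 | push {1}
  [4] u=3 | in 11111 | out 10111 | prev 10010 | push {}
  [5] u=4 | in 10111 | out 00010 | prev 00000 | push {3}
  [6] u=5 | in 11111 | out 11110 | prev 00000 | push {0}
  [7] u=6 | in 10101 | out 11111 | prev 00110 | push {2}
  [8] u=1 | in 11111 | out 10101 | ==
  [9] u=3 | in 11111 | out 10111 | ==
  [10] u=0 | in 11110 | out 11100 | ==
  [11] u=2 | in 11111 | out 11101 | ==

Converged values:
  [0] 11100
  [1] 10101
  [2] 11101
  [3] 10111
  [4] 00010
  [5] 11110
  [6] 11111

yes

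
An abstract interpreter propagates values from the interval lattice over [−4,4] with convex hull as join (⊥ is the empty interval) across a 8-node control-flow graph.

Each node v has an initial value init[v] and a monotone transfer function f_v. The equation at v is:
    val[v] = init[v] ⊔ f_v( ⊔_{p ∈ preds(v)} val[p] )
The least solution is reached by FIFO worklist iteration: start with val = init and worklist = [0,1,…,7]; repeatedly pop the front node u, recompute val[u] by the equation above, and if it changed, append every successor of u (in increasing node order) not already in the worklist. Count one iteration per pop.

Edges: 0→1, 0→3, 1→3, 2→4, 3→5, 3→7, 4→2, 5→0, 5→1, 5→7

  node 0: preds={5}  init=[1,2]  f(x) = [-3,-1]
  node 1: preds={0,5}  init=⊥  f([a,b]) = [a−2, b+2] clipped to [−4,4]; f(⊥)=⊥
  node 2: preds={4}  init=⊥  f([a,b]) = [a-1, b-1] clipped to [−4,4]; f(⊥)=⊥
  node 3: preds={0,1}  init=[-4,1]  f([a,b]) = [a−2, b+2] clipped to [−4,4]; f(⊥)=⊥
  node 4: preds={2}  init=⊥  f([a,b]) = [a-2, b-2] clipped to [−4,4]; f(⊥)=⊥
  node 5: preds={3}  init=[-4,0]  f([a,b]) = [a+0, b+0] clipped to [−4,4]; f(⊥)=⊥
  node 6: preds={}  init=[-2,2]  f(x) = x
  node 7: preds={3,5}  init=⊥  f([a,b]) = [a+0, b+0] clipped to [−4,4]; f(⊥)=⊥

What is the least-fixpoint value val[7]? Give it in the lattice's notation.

[-4,4]

Iteration log — 10 steps:
  step 1. node 0  ⊔preds=[-4,0]  new=[-3,2]  old=[1,2]  +wl: 
  step 2. node 1  ⊔preds=[-4,2]  new=[-4,4]  old=⊥  +wl: 
  step 3. node 2  ⊔preds=⊥  new=⊥  stable
  step 4. node 3  ⊔preds=[-4,4]  new=[-4,4]  old=[-4,1]  +wl: 
  step 5. node 4  ⊔preds=⊥  new=⊥  stable
  step 6. node 5  ⊔preds=[-4,4]  new=[-4,4]  old=[-4,0]  +wl: 0,1
  step 7. node 6  ⊔preds=⊥  new=[-2,2]  stable
  step 8. node 7  ⊔preds=[-4,4]  new=[-4,4]  old=⊥  +wl: 
  step 9. node 0  ⊔preds=[-4,4]  new=[-3,2]  stable
  step 10. node 1  ⊔preds=[-4,4]  new=[-4,4]  stable

Least fixpoint reached:
  node 0: [-3,2]
  node 1: [-4,4]
  node 2: ⊥
  node 3: [-4,4]
  node 4: ⊥
  node 5: [-4,4]
  node 6: [-2,2]
  node 7: [-4,4]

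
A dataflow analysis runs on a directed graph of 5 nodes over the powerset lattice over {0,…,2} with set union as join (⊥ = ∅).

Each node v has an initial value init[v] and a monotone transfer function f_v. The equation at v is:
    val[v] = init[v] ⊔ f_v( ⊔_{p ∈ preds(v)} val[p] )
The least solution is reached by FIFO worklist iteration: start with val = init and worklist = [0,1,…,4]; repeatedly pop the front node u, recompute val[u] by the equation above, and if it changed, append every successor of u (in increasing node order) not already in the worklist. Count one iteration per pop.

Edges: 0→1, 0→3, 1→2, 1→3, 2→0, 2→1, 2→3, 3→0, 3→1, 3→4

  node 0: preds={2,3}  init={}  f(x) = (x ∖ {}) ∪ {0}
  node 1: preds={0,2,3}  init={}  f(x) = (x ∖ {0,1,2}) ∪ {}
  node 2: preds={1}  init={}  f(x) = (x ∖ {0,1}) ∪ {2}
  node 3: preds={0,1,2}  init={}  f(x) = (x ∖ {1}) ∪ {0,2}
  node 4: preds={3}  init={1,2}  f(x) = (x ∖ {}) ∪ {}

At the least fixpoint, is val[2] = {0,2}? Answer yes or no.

Iteration log — 8 steps:
  step 1. node 0  ⊔preds={}  new={0}  old={}  +wl: 
  step 2. node 1  ⊔preds={0}  new={}  stable
  step 3. node 2  ⊔preds={}  new={2}  old={}  +wl: 0,1
  step 4. node 3  ⊔preds={0,2}  new={0,2}  old={}  +wl: 
  step 5. node 4  ⊔preds={0,2}  new={0,1,2}  old={1,2}  +wl: 
  step 6. node 0  ⊔preds={0,2}  new={0,2}  old={0}  +wl: 3
  step 7. node 1  ⊔preds={0,2}  new={}  stable
  step 8. node 3  ⊔preds={0,2}  new={0,2}  stable

Least fixpoint reached:
  node 0: {0,2}
  node 1: {}
  node 2: {2}
  node 3: {0,2}
  node 4: {0,1,2}

no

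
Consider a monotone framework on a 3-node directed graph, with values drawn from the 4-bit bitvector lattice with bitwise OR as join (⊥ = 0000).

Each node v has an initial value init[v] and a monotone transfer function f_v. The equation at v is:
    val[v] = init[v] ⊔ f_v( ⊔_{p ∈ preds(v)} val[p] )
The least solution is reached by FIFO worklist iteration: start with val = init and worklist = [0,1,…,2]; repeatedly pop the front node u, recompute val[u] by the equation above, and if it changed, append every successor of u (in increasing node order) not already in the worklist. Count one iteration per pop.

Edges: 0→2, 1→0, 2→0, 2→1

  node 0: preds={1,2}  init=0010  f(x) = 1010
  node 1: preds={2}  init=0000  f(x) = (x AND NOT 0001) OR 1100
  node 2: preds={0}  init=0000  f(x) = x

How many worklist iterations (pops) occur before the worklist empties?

6

Worklist (6 pops):
  #1 pop 0: in=0000 → 1010 (was 0010); enqueue []
  #2 pop 1: in=0000 → 1100 (was 0000); enqueue [0]
  #3 pop 2: in=1010 → 1010 (was 0000); enqueue [1]
  #4 pop 0: in=1110 → 1010 (no change)
  #5 pop 1: in=1010 → 1110 (was 1100); enqueue [0]
  #6 pop 0: in=1110 → 1010 (no change)

Fixpoint:
  val[0] = 1010
  val[1] = 1110
  val[2] = 1010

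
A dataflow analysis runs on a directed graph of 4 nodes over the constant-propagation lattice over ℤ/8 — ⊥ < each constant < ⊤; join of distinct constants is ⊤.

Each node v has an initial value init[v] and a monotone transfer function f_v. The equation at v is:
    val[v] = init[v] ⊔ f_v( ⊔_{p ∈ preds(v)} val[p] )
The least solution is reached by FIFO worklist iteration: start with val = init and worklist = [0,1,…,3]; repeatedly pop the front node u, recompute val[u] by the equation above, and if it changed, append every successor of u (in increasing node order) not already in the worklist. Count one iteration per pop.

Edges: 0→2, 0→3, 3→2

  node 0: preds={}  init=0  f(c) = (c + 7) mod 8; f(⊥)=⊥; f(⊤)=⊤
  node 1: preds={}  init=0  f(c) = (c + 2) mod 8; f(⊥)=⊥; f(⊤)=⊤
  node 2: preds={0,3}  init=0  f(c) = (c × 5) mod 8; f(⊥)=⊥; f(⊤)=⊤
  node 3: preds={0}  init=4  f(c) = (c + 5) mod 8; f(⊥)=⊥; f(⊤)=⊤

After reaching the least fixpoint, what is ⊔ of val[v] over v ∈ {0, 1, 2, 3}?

⊤

Trace (5 dequeues):
  [1] u=0 | in ⊥ | out 0 | ==
  [2] u=1 | in ⊥ | out 0 | ==
  [3] u=2 | in ⊤ | out ⊤ | prev 0 | push {}
  [4] u=3 | in 0 | out ⊤ | prev 4 | push {2}
  [5] u=2 | in ⊤ | out ⊤ | ==

Converged values:
  [0] 0
  [1] 0
  [2] ⊤
  [3] ⊤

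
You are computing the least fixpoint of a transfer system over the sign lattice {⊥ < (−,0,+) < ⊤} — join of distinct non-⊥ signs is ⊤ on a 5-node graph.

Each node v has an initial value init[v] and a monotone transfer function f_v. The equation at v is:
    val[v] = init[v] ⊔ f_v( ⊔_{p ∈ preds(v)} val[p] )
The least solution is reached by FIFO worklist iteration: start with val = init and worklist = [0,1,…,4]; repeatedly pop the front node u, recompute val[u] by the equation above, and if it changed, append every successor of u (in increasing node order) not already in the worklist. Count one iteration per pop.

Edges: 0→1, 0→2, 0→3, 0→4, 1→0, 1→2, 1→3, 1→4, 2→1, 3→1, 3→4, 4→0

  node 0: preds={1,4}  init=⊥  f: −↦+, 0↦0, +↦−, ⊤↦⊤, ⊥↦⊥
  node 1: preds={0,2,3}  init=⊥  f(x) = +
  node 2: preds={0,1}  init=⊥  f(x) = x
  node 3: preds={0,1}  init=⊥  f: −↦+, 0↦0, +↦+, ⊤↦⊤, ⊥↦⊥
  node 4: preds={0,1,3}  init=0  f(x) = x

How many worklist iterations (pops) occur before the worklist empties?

10

Worklist (10 pops):
  #1 pop 0: in=0 → 0 (was ⊥); enqueue []
  #2 pop 1: in=0 → + (was ⊥); enqueue [0]
  #3 pop 2: in=⊤ → ⊤ (was ⊥); enqueue [1]
  #4 pop 3: in=⊤ → ⊤ (was ⊥); enqueue []
  #5 pop 4: in=⊤ → ⊤ (was 0); enqueue []
  #6 pop 0: in=⊤ → ⊤ (was 0); enqueue [2,3,4]
  #7 pop 1: in=⊤ → + (no change)
  #8 pop 2: in=⊤ → ⊤ (no change)
  #9 pop 3: in=⊤ → ⊤ (no change)
  #10 pop 4: in=⊤ → ⊤ (no change)

Fixpoint:
  val[0] = ⊤
  val[1] = +
  val[2] = ⊤
  val[3] = ⊤
  val[4] = ⊤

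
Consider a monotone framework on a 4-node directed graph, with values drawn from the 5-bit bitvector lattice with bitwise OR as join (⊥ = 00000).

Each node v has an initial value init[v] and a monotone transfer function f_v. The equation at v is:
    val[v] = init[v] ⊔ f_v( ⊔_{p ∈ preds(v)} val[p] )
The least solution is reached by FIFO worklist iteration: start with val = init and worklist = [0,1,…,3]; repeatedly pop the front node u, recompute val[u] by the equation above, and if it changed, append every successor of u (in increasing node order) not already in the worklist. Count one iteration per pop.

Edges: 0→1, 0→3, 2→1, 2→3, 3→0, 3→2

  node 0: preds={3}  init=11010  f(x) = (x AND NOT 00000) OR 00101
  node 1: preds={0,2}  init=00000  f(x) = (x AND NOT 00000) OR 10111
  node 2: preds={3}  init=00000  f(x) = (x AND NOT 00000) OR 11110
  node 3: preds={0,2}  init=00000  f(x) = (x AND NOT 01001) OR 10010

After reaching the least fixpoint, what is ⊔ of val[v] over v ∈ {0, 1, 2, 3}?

Trace (7 dequeues):
  [1] u=0 | in 00000 | out 11111 | prev 11010 | push {}
  [2] u=1 | in 11111 | out 11111 | prev 00000 | push {}
  [3] u=2 | in 00000 | out 11110 | prev 00000 | push {1}
  [4] u=3 | in 11111 | out 10110 | prev 00000 | push {0,2}
  [5] u=1 | in 11111 | out 11111 | ==
  [6] u=0 | in 10110 | out 11111 | ==
  [7] u=2 | in 10110 | out 11110 | ==

Converged values:
  [0] 11111
  [1] 11111
  [2] 11110
  [3] 10110

11111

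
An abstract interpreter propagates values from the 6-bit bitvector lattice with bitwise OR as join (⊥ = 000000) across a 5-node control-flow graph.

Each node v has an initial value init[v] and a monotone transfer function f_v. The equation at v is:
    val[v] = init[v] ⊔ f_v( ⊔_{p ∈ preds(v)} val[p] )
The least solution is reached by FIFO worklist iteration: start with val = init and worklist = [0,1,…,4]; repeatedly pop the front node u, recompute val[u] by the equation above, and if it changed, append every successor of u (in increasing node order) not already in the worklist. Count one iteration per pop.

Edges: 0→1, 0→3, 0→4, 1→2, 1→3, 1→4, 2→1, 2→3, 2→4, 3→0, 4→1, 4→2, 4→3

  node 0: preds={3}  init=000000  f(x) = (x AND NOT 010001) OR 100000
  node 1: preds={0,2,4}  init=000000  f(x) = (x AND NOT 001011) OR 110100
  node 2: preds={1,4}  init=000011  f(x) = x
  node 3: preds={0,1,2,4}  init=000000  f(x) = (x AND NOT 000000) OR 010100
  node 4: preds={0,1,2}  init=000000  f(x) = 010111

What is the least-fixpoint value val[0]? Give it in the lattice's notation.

Iteration log — 11 steps:
  step 1. node 0  ⊔preds=000000  new=100000  old=000000  +wl: 
  step 2. node 1  ⊔preds=100011  new=110100  old=000000  +wl: 
  step 3. node 2  ⊔preds=110100  new=110111  old=000011  +wl: 1
  step 4. node 3  ⊔preds=110111  new=110111  old=000000  +wl: 0
  step 5. node 4  ⊔preds=110111  new=010111  old=000000  +wl: 2,3
  step 6. node 1  ⊔preds=110111  new=110100  stable
  step 7. node 0  ⊔preds=110111  new=100110  old=100000  +wl: 1,4
  step 8. node 2  ⊔preds=110111  new=110111  stable
  step 9. node 3  ⊔preds=110111  new=110111  stable
  step 10. node 1  ⊔preds=110111  new=110100  stable
  step 11. node 4  ⊔preds=110111  new=010111  stable

Least fixpoint reached:
  node 0: 100110
  node 1: 110100
  node 2: 110111
  node 3: 110111
  node 4: 010111

100110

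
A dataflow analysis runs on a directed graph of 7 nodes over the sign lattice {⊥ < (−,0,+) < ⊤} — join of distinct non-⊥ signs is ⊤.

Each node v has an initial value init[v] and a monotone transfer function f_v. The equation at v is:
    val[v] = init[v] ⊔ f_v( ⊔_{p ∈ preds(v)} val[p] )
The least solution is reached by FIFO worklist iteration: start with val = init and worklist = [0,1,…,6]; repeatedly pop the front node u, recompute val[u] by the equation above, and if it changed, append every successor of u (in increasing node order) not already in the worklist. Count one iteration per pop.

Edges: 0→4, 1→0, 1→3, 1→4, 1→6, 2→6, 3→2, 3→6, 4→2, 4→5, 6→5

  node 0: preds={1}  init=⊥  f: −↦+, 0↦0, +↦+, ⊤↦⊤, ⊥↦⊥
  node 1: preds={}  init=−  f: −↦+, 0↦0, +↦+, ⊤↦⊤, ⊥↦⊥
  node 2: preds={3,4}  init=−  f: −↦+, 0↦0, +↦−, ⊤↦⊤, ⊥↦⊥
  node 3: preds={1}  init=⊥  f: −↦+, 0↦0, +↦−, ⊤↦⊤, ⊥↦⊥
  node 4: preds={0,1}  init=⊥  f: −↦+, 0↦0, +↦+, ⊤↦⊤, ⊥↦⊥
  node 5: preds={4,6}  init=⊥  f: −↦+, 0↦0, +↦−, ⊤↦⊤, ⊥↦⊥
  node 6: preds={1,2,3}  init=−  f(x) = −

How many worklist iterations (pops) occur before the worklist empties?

9

Trace (9 dequeues):
  [1] u=0 | in − | out + | prev ⊥ | push {}
  [2] u=1 | in ⊥ | out − | ==
  [3] u=2 | in ⊥ | out − | ==
  [4] u=3 | in − | out + | prev ⊥ | push {2}
  [5] u=4 | in ⊤ | out ⊤ | prev ⊥ | push {}
  [6] u=5 | in ⊤ | out ⊤ | prev ⊥ | push {}
  [7] u=6 | in ⊤ | out − | ==
  [8] u=2 | in ⊤ | out ⊤ | prev − | push {6}
  [9] u=6 | in ⊤ | out − | ==

Converged values:
  [0] +
  [1] −
  [2] ⊤
  [3] +
  [4] ⊤
  [5] ⊤
  [6] −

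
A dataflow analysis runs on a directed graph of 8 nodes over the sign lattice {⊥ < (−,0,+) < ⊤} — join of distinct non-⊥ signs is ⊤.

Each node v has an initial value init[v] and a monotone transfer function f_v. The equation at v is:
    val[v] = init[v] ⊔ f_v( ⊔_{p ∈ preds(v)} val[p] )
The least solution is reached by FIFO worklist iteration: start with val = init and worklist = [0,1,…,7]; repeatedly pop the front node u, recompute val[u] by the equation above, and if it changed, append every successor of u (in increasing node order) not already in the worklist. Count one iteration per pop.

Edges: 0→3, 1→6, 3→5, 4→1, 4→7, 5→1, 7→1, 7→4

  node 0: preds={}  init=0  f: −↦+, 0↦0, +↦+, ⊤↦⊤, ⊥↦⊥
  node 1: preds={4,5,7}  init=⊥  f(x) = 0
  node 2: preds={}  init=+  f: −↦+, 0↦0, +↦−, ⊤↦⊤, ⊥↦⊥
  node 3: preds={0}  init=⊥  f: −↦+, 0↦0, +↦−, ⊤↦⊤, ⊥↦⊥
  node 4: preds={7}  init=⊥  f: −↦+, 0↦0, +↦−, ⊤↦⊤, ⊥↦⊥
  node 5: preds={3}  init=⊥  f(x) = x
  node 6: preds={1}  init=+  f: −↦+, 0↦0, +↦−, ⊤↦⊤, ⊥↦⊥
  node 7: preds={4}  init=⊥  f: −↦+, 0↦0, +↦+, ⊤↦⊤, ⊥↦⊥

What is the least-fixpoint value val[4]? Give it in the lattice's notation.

⊥

Worklist (9 pops):
  #1 pop 0: in=⊥ → 0 (no change)
  #2 pop 1: in=⊥ → 0 (was ⊥); enqueue []
  #3 pop 2: in=⊥ → + (no change)
  #4 pop 3: in=0 → 0 (was ⊥); enqueue []
  #5 pop 4: in=⊥ → ⊥ (no change)
  #6 pop 5: in=0 → 0 (was ⊥); enqueue [1]
  #7 pop 6: in=0 → ⊤ (was +); enqueue []
  #8 pop 7: in=⊥ → ⊥ (no change)
  #9 pop 1: in=0 → 0 (no change)

Fixpoint:
  val[0] = 0
  val[1] = 0
  val[2] = +
  val[3] = 0
  val[4] = ⊥
  val[5] = 0
  val[6] = ⊤
  val[7] = ⊥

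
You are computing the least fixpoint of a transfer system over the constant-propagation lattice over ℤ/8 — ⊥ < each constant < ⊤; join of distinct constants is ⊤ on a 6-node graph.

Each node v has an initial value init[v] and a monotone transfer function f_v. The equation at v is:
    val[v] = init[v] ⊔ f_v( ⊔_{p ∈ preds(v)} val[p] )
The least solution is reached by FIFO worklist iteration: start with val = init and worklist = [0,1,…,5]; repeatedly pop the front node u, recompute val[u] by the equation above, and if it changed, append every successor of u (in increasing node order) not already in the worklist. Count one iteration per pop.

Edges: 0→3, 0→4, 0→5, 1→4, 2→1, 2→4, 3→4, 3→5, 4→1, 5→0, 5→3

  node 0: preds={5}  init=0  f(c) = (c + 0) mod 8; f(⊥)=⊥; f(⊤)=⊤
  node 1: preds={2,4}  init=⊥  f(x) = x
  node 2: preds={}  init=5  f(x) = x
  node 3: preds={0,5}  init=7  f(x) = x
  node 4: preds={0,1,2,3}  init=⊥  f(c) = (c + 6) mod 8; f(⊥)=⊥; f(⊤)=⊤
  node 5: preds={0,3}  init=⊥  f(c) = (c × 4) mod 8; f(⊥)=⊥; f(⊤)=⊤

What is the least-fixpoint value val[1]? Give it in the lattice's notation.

Iteration log — 11 steps:
  step 1. node 0  ⊔preds=⊥  new=0  stable
  step 2. node 1  ⊔preds=5  new=5  old=⊥  +wl: 
  step 3. node 2  ⊔preds=⊥  new=5  stable
  step 4. node 3  ⊔preds=0  new=⊤  old=7  +wl: 
  step 5. node 4  ⊔preds=⊤  new=⊤  old=⊥  +wl: 1
  step 6. node 5  ⊔preds=⊤  new=⊤  old=⊥  +wl: 0,3
  step 7. node 1  ⊔preds=⊤  new=⊤  old=5  +wl: 4
  step 8. node 0  ⊔preds=⊤  new=⊤  old=0  +wl: 5
  step 9. node 3  ⊔preds=⊤  new=⊤  stable
  step 10. node 4  ⊔preds=⊤  new=⊤  stable
  step 11. node 5  ⊔preds=⊤  new=⊤  stable

Least fixpoint reached:
  node 0: ⊤
  node 1: ⊤
  node 2: 5
  node 3: ⊤
  node 4: ⊤
  node 5: ⊤

⊤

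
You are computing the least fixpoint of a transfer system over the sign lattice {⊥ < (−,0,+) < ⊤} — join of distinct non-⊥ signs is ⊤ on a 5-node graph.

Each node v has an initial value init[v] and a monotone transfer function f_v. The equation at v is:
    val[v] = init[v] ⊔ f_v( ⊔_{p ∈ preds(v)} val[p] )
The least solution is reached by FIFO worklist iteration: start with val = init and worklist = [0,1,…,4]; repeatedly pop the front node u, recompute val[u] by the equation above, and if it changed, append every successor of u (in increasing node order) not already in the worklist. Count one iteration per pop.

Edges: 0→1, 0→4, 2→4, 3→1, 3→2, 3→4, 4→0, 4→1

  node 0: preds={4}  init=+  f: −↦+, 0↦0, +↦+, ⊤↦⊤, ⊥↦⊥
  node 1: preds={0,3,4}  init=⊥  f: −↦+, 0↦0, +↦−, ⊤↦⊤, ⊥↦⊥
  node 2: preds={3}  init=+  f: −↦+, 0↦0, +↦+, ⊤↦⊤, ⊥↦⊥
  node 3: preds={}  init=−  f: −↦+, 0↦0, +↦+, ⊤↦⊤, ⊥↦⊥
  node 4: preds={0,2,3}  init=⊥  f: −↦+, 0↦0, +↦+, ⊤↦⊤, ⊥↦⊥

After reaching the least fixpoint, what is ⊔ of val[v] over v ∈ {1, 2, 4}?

⊤

Iteration log — 8 steps:
  step 1. node 0  ⊔preds=⊥  new=+  stable
  step 2. node 1  ⊔preds=⊤  new=⊤  old=⊥  +wl: 
  step 3. node 2  ⊔preds=−  new=+  stable
  step 4. node 3  ⊔preds=⊥  new=−  stable
  step 5. node 4  ⊔preds=⊤  new=⊤  old=⊥  +wl: 0,1
  step 6. node 0  ⊔preds=⊤  new=⊤  old=+  +wl: 4
  step 7. node 1  ⊔preds=⊤  new=⊤  stable
  step 8. node 4  ⊔preds=⊤  new=⊤  stable

Least fixpoint reached:
  node 0: ⊤
  node 1: ⊤
  node 2: +
  node 3: −
  node 4: ⊤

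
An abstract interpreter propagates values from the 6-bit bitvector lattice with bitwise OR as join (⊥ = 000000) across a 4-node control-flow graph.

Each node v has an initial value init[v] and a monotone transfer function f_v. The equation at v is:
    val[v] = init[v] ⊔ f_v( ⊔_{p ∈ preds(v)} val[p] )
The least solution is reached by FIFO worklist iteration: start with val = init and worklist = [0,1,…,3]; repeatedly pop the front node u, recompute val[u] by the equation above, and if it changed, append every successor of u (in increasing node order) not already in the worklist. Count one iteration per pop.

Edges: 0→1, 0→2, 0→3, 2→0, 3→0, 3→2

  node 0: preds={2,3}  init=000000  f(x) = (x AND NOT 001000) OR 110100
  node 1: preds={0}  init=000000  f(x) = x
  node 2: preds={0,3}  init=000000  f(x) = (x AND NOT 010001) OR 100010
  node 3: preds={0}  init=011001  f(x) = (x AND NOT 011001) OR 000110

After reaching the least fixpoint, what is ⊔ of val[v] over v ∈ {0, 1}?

110111

Worklist (8 pops):
  #1 pop 0: in=011001 → 110101 (was 000000); enqueue []
  #2 pop 1: in=110101 → 110101 (was 000000); enqueue []
  #3 pop 2: in=111101 → 101110 (was 000000); enqueue [0]
  #4 pop 3: in=110101 → 111111 (was 011001); enqueue [2]
  #5 pop 0: in=111111 → 110111 (was 110101); enqueue [1,3]
  #6 pop 2: in=111111 → 101110 (no change)
  #7 pop 1: in=110111 → 110111 (was 110101); enqueue []
  #8 pop 3: in=110111 → 111111 (no change)

Fixpoint:
  val[0] = 110111
  val[1] = 110111
  val[2] = 101110
  val[3] = 111111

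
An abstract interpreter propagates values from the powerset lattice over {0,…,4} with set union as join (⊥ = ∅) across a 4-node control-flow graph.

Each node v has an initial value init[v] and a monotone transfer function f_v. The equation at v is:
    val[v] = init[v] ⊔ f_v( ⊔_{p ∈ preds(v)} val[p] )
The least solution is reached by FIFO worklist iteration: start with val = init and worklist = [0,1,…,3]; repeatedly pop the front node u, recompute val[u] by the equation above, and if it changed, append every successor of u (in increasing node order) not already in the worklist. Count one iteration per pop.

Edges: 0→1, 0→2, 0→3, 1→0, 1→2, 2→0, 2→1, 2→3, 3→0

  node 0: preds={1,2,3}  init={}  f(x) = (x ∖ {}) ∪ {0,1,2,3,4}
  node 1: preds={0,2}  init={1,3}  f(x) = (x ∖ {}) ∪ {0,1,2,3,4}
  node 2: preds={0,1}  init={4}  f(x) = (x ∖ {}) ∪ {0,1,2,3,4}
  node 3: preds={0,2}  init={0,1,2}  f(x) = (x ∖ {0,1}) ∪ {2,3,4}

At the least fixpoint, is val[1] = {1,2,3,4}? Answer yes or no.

no

Iteration log — 6 steps:
  step 1. node 0  ⊔preds={0,1,2,3,4}  new={0,1,2,3,4}  old={}  +wl: 
  step 2. node 1  ⊔preds={0,1,2,3,4}  new={0,1,2,3,4}  old={1,3}  +wl: 0
  step 3. node 2  ⊔preds={0,1,2,3,4}  new={0,1,2,3,4}  old={4}  +wl: 1
  step 4. node 3  ⊔preds={0,1,2,3,4}  new={0,1,2,3,4}  old={0,1,2}  +wl: 
  step 5. node 0  ⊔preds={0,1,2,3,4}  new={0,1,2,3,4}  stable
  step 6. node 1  ⊔preds={0,1,2,3,4}  new={0,1,2,3,4}  stable

Least fixpoint reached:
  node 0: {0,1,2,3,4}
  node 1: {0,1,2,3,4}
  node 2: {0,1,2,3,4}
  node 3: {0,1,2,3,4}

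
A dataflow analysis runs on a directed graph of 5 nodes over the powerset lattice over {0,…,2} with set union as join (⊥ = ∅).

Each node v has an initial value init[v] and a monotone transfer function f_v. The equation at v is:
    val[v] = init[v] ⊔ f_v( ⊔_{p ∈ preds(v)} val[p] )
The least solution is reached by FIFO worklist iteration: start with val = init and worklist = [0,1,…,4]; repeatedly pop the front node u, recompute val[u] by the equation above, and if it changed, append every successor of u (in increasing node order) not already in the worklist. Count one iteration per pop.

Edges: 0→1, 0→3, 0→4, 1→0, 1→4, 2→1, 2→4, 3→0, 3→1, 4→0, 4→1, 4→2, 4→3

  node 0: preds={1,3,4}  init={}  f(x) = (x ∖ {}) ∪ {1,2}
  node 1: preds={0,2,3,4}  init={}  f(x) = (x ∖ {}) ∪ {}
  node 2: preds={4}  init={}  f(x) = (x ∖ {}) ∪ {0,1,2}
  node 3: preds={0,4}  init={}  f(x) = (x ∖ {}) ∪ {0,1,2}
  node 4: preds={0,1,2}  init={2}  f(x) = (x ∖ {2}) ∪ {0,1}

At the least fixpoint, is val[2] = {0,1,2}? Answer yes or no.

Worklist (11 pops):
  #1 pop 0: in={2} → {1,2} (was {}); enqueue []
  #2 pop 1: in={1,2} → {1,2} (was {}); enqueue [0]
  #3 pop 2: in={2} → {0,1,2} (was {}); enqueue [1]
  #4 pop 3: in={1,2} → {0,1,2} (was {}); enqueue []
  #5 pop 4: in={0,1,2} → {0,1,2} (was {2}); enqueue [2,3]
  #6 pop 0: in={0,1,2} → {0,1,2} (was {1,2}); enqueue [4]
  #7 pop 1: in={0,1,2} → {0,1,2} (was {1,2}); enqueue [0]
  #8 pop 2: in={0,1,2} → {0,1,2} (no change)
  #9 pop 3: in={0,1,2} → {0,1,2} (no change)
  #10 pop 4: in={0,1,2} → {0,1,2} (no change)
  #11 pop 0: in={0,1,2} → {0,1,2} (no change)

Fixpoint:
  val[0] = {0,1,2}
  val[1] = {0,1,2}
  val[2] = {0,1,2}
  val[3] = {0,1,2}
  val[4] = {0,1,2}

yes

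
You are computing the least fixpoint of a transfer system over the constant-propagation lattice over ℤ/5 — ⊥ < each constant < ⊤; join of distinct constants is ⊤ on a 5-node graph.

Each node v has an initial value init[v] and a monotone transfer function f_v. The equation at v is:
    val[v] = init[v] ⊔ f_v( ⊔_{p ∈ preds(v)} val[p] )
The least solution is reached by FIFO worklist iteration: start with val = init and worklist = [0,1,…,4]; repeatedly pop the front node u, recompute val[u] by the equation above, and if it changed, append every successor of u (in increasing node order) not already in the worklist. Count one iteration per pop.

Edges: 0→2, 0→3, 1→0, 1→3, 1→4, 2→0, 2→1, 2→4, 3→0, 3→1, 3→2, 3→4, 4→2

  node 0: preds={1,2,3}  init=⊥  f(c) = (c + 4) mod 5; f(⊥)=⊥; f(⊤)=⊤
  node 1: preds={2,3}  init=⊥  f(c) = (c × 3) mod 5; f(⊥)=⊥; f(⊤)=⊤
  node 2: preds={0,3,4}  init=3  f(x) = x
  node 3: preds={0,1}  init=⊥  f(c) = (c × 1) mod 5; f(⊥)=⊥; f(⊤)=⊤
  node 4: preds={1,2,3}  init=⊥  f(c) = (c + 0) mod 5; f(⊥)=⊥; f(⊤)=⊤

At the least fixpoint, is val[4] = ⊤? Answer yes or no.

yes

Trace (11 dequeues):
  [1] u=0 | in 3 | out 2 | prev ⊥ | push {}
  [2] u=1 | in 3 | out 4 | prev ⊥ | push {0}
  [3] u=2 | in 2 | out ⊤ | prev 3 | push {1}
  [4] u=3 | in ⊤ | out ⊤ | prev ⊥ | push {2}
  [5] u=4 | in ⊤ | out ⊤ | prev ⊥ | push {}
  [6] u=0 | in ⊤ | out ⊤ | prev 2 | push {3}
  [7] u=1 | in ⊤ | out ⊤ | prev 4 | push {0,4}
  [8] u=2 | in ⊤ | out ⊤ | ==
  [9] u=3 | in ⊤ | out ⊤ | ==
  [10] u=0 | in ⊤ | out ⊤ | ==
  [11] u=4 | in ⊤ | out ⊤ | ==

Converged values:
  [0] ⊤
  [1] ⊤
  [2] ⊤
  [3] ⊤
  [4] ⊤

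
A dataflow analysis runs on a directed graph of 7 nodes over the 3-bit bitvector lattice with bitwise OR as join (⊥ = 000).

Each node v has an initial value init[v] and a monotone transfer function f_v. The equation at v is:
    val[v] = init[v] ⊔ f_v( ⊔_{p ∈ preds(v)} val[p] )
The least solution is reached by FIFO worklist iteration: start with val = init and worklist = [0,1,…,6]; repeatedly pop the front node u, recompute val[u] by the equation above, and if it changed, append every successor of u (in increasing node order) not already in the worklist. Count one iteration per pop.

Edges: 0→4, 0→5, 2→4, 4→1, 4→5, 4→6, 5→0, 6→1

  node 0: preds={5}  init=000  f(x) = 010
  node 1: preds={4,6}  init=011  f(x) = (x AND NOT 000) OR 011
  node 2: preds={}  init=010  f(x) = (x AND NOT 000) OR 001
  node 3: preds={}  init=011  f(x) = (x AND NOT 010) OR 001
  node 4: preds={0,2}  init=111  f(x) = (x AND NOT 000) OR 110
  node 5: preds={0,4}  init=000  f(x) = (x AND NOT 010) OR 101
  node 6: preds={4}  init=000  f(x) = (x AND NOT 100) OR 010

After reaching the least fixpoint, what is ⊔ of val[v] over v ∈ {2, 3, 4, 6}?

111

Trace (9 dequeues):
  [1] u=0 | in 000 | out 010 | prev 000 | push {}
  [2] u=1 | in 111 | out 111 | prev 011 | push {}
  [3] u=2 | in 000 | out 011 | prev 010 | push {}
  [4] u=3 | in 000 | out 011 | ==
  [5] u=4 | in 011 | out 111 | ==
  [6] u=5 | in 111 | out 101 | prev 000 | push {0}
  [7] u=6 | in 111 | out 011 | prev 000 | push {1}
  [8] u=0 | in 101 | out 010 | ==
  [9] u=1 | in 111 | out 111 | ==

Converged values:
  [0] 010
  [1] 111
  [2] 011
  [3] 011
  [4] 111
  [5] 101
  [6] 011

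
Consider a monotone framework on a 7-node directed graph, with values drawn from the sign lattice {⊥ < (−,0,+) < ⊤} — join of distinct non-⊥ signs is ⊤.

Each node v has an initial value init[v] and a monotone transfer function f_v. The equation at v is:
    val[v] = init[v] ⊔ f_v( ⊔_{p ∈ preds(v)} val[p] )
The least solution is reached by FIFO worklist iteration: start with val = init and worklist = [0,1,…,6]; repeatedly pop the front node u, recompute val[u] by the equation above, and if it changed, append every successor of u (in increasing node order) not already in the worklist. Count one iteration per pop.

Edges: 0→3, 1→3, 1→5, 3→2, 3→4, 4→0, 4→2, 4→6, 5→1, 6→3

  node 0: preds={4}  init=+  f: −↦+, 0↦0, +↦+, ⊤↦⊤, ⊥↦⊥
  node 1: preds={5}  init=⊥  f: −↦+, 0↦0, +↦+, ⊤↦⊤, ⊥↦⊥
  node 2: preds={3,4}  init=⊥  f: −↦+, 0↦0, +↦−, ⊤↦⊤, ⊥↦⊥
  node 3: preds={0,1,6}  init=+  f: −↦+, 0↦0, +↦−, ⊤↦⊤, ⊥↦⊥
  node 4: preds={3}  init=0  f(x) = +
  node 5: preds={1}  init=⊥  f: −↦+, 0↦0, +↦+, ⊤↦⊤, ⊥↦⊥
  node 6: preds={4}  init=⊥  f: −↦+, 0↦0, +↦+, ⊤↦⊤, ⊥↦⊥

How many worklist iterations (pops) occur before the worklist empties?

Worklist (10 pops):
  #1 pop 0: in=0 → ⊤ (was +); enqueue []
  #2 pop 1: in=⊥ → ⊥ (no change)
  #3 pop 2: in=⊤ → ⊤ (was ⊥); enqueue []
  #4 pop 3: in=⊤ → ⊤ (was +); enqueue [2]
  #5 pop 4: in=⊤ → ⊤ (was 0); enqueue [0]
  #6 pop 5: in=⊥ → ⊥ (no change)
  #7 pop 6: in=⊤ → ⊤ (was ⊥); enqueue [3]
  #8 pop 2: in=⊤ → ⊤ (no change)
  #9 pop 0: in=⊤ → ⊤ (no change)
  #10 pop 3: in=⊤ → ⊤ (no change)

Fixpoint:
  val[0] = ⊤
  val[1] = ⊥
  val[2] = ⊤
  val[3] = ⊤
  val[4] = ⊤
  val[5] = ⊥
  val[6] = ⊤

10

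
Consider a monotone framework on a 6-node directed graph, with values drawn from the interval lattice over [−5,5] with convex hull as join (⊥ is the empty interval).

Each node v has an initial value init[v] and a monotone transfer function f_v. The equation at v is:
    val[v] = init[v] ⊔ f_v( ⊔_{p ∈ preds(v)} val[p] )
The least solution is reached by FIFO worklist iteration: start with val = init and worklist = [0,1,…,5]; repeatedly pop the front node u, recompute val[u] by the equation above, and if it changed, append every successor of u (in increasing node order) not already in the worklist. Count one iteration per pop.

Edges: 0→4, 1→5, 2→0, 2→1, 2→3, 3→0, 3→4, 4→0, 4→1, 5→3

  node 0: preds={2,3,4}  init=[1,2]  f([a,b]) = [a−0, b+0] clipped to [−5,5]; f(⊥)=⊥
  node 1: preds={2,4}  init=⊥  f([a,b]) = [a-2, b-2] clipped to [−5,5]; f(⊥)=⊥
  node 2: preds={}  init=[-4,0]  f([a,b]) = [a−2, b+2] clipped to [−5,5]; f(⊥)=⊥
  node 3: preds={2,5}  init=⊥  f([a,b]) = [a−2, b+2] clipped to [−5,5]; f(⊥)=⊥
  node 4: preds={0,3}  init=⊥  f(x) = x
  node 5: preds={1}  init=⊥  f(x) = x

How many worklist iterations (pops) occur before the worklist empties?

Iteration log — 12 steps:
  step 1. node 0  ⊔preds=[-4,0]  new=[-4,2]  old=[1,2]  +wl: 
  step 2. node 1  ⊔preds=[-4,0]  new=[-5,-2]  old=⊥  +wl: 
  step 3. node 2  ⊔preds=⊥  new=[-4,0]  stable
  step 4. node 3  ⊔preds=[-4,0]  new=[-5,2]  old=⊥  +wl: 0
  step 5. node 4  ⊔preds=[-5,2]  new=[-5,2]  old=⊥  +wl: 1
  step 6. node 5  ⊔preds=[-5,-2]  new=[-5,-2]  old=⊥  +wl: 3
  step 7. node 0  ⊔preds=[-5,2]  new=[-5,2]  old=[-4,2]  +wl: 4
  step 8. node 1  ⊔preds=[-5,2]  new=[-5,0]  old=[-5,-2]  +wl: 5
  step 9. node 3  ⊔preds=[-5,0]  new=[-5,2]  stable
  step 10. node 4  ⊔preds=[-5,2]  new=[-5,2]  stable
  step 11. node 5  ⊔preds=[-5,0]  new=[-5,0]  old=[-5,-2]  +wl: 3
  step 12. node 3  ⊔preds=[-5,0]  new=[-5,2]  stable

Least fixpoint reached:
  node 0: [-5,2]
  node 1: [-5,0]
  node 2: [-4,0]
  node 3: [-5,2]
  node 4: [-5,2]
  node 5: [-5,0]

12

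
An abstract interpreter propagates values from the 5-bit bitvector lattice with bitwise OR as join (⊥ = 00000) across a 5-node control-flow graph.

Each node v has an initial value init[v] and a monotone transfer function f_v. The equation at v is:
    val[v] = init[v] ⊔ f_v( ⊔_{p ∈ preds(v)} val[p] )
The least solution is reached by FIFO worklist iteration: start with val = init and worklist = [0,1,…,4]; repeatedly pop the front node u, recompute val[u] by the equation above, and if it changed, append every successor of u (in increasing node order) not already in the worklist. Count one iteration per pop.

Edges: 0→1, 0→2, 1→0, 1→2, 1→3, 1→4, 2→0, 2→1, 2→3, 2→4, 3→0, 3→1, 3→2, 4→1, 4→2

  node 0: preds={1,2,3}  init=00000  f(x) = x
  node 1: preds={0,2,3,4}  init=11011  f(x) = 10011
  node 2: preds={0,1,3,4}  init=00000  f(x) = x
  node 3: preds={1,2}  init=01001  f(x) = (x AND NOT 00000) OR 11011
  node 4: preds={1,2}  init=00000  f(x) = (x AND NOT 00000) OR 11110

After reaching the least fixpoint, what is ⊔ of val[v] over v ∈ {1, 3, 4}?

Trace (15 dequeues):
  [1] u=0 | in 11011 | out 11011 | prev 00000 | push {}
  [2] u=1 | in 11011 | out 11011 | ==
  [3] u=2 | in 11011 | out 11011 | prev 00000 | push {0,1}
  [4] u=3 | in 11011 | out 11011 | prev 01001 | push {2}
  [5] u=4 | in 11011 | out 11111 | prev 00000 | push {}
  [6] u=0 | in 11011 | out 11011 | ==
  [7] u=1 | in 11111 | out 11011 | ==
  [8] u=2 | in 11111 | out 11111 | prev 11011 | push {0,1,3,4}
  [9] u=0 | in 11111 | out 11111 | prev 11011 | push {2}
  [10] u=1 | in 11111 | out 11011 | ==
  [11] u=3 | in 11111 | out 11111 | prev 11011 | push {0,1}
  [12] u=4 | in 11111 | out 11111 | ==
  [13] u=2 | in 11111 | out 11111 | ==
  [14] u=0 | in 11111 | out 11111 | ==
  [15] u=1 | in 11111 | out 11011 | ==

Converged values:
  [0] 11111
  [1] 11011
  [2] 11111
  [3] 11111
  [4] 11111

11111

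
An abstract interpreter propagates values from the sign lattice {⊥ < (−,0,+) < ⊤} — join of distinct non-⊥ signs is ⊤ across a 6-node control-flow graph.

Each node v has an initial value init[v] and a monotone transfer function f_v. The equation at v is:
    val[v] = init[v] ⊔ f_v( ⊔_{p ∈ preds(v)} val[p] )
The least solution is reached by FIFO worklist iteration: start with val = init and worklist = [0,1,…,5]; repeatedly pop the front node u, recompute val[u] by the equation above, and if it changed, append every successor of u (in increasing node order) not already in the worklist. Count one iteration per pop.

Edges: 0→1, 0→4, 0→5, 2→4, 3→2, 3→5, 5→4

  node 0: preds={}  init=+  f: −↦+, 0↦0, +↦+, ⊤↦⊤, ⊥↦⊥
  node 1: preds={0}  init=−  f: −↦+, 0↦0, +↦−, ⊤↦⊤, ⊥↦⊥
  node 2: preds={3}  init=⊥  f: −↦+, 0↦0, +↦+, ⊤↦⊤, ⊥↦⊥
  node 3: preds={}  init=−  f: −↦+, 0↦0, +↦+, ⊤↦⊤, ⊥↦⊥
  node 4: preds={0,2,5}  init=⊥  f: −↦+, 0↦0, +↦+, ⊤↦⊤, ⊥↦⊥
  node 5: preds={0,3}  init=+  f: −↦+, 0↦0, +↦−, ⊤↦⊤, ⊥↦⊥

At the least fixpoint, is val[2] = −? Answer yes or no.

Worklist (7 pops):
  #1 pop 0: in=⊥ → + (no change)
  #2 pop 1: in=+ → − (no change)
  #3 pop 2: in=− → + (was ⊥); enqueue []
  #4 pop 3: in=⊥ → − (no change)
  #5 pop 4: in=+ → + (was ⊥); enqueue []
  #6 pop 5: in=⊤ → ⊤ (was +); enqueue [4]
  #7 pop 4: in=⊤ → ⊤ (was +); enqueue []

Fixpoint:
  val[0] = +
  val[1] = −
  val[2] = +
  val[3] = −
  val[4] = ⊤
  val[5] = ⊤

no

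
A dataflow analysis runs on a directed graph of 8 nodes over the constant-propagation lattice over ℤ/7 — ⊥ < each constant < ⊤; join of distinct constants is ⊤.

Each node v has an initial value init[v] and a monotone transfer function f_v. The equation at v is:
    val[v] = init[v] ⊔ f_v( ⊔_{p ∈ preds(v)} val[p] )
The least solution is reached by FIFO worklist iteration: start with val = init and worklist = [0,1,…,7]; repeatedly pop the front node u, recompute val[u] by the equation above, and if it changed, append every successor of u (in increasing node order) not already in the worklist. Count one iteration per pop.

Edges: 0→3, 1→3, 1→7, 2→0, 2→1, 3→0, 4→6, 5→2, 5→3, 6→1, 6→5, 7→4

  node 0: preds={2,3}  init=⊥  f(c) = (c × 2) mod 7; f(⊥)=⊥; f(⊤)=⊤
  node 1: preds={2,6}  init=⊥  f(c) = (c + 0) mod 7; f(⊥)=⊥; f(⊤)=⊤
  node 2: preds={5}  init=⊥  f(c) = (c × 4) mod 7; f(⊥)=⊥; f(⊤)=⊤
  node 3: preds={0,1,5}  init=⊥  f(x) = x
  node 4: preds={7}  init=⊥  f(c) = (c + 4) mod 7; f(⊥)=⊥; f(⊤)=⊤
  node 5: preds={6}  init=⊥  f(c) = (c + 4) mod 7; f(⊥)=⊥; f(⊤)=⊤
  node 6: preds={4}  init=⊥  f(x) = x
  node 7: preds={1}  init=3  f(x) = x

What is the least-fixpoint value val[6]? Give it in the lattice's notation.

⊤

Iteration log — 25 steps:
  step 1. node 0  ⊔preds=⊥  new=⊥  stable
  step 2. node 1  ⊔preds=⊥  new=⊥  stable
  step 3. node 2  ⊔preds=⊥  new=⊥  stable
  step 4. node 3  ⊔preds=⊥  new=⊥  stable
  step 5. node 4  ⊔preds=3  new=0  old=⊥  +wl: 
  step 6. node 5  ⊔preds=⊥  new=⊥  stable
  step 7. node 6  ⊔preds=0  new=0  old=⊥  +wl: 1,5
  step 8. node 7  ⊔preds=⊥  new=3  stable
  step 9. node 1  ⊔preds=0  new=0  old=⊥  +wl: 3,7
  step 10. node 5  ⊔preds=0  new=4  old=⊥  +wl: 2
  step 11. node 3  ⊔preds=⊤  new=⊤  old=⊥  +wl: 0
  step 12. node 7  ⊔preds=0  new=⊤  old=3  +wl: 4
  step 13. node 2  ⊔preds=4  new=2  old=⊥  +wl: 1
  step 14. node 0  ⊔preds=⊤  new=⊤  old=⊥  +wl: 3
  step 15. node 4  ⊔preds=⊤  new=⊤  old=0  +wl: 6
  step 16. node 1  ⊔preds=⊤  new=⊤  old=0  +wl: 7
  step 17. node 3  ⊔preds=⊤  new=⊤  stable
  step 18. node 6  ⊔preds=⊤  new=⊤  old=0  +wl: 1,5
  step 19. node 7  ⊔preds=⊤  new=⊤  stable
  step 20. node 1  ⊔preds=⊤  new=⊤  stable
  step 21. node 5  ⊔preds=⊤  new=⊤  old=4  +wl: 2,3
  step 22. node 2  ⊔preds=⊤  new=⊤  old=2  +wl: 0,1
  step 23. node 3  ⊔preds=⊤  new=⊤  stable
  step 24. node 0  ⊔preds=⊤  new=⊤  stable
  step 25. node 1  ⊔preds=⊤  new=⊤  stable

Least fixpoint reached:
  node 0: ⊤
  node 1: ⊤
  node 2: ⊤
  node 3: ⊤
  node 4: ⊤
  node 5: ⊤
  node 6: ⊤
  node 7: ⊤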